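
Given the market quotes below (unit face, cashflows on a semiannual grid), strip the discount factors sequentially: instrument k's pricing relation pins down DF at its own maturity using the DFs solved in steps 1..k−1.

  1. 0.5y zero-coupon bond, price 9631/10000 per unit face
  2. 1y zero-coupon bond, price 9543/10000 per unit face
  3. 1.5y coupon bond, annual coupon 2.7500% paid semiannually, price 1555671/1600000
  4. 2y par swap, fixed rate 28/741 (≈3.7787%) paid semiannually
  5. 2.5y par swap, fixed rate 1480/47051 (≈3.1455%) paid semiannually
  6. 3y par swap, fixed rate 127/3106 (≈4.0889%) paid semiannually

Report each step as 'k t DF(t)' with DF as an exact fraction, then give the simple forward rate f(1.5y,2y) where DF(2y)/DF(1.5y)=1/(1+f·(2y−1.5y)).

1 1/2 9631/10000
2 1 9543/10000
3 3/2 9331/10000
4 2 4643/5000
5 5/2 463/500
6 3 8857/10000
f(1.5y,2y) = ((9331/10000)/(4643/5000) − 1)/(1/2) = 45/4643 ≈ 0.9692%

step 1 [0.5y] zero: DF = P = 9631/10000 ≈ 0.963100
step 2 [1y] zero: DF = P = 9543/10000 ≈ 0.954300
step 3 [1.5y] bond c/2=11/800: DF=(1555671/1600000 − 11/800·(0.963100+0.954300))/(1+11/800) = 9331/10000 ≈ 0.933100
step 4 [2y] swap r/2=14/741: DF=(1 − 14/741·(0.963100+0.954300+0.933100))/(1+14/741) = 4643/5000 ≈ 0.928600
step 5 [2.5y] swap r/2=740/47051: DF=(1 − 740/47051·(0.963100+0.954300+0.933100+0.928600))/(1+740/47051) = 463/500 ≈ 0.926000
step 6 [3y] swap r/2=127/6212: DF=(1 − 127/6212·(0.963100+0.954300+0.933100+0.928600+0.926000))/(1+127/6212) = 8857/10000 ≈ 0.885700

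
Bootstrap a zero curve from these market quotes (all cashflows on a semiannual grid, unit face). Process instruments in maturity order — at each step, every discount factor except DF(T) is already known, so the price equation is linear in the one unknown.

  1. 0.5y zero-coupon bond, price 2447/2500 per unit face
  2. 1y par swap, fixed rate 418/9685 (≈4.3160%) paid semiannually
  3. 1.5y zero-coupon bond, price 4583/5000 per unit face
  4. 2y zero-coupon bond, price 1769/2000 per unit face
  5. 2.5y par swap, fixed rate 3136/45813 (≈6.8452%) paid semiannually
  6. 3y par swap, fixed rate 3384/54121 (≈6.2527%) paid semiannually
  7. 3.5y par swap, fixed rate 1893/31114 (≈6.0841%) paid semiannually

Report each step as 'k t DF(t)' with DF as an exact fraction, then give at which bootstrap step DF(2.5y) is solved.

1 1/2 2447/2500
2 1 4791/5000
3 3/2 4583/5000
4 2 1769/2000
5 5/2 527/625
6 3 2077/2500
7 7/2 8107/10000
DF(2.5y) is solved at step 5

step 1 [0.5y] zero: DF = P = 2447/2500 ≈ 0.978800
step 2 [1y] swap r/2=209/9685: DF=(1 − 209/9685·(0.978800))/(1+209/9685) = 4791/5000 ≈ 0.958200
step 3 [1.5y] zero: DF = P = 4583/5000 ≈ 0.916600
step 4 [2y] zero: DF = P = 1769/2000 ≈ 0.884500
step 5 [2.5y] swap r/2=1568/45813: DF=(1 − 1568/45813·(0.978800+0.958200+0.916600+0.884500))/(1+1568/45813) = 527/625 ≈ 0.843200
step 6 [3y] swap r/2=1692/54121: DF=(1 − 1692/54121·(0.978800+0.958200+0.916600+0.884500+0.843200))/(1+1692/54121) = 2077/2500 ≈ 0.830800
step 7 [3.5y] swap r/2=1893/62228: DF=(1 − 1893/62228·(0.978800+0.958200+0.916600+0.884500+0.843200+0.830800))/(1+1893/62228) = 8107/10000 ≈ 0.810700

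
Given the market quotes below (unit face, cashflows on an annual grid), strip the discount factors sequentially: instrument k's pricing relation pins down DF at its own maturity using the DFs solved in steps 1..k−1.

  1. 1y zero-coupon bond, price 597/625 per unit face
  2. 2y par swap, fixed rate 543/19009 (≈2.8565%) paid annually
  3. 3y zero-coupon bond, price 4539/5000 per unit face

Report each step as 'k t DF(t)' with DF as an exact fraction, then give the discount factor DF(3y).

step 1 [1y] zero: DF = P = 597/625 ≈ 0.955200
step 2 [2y] swap r/1=543/19009: DF=(1 − 543/19009·(0.955200))/(1+543/19009) = 9457/10000 ≈ 0.945700
step 3 [3y] zero: DF = P = 4539/5000 ≈ 0.907800

1 1 597/625
2 2 9457/10000
3 3 4539/5000
DF(3y) = 4539/5000 ≈ 0.907800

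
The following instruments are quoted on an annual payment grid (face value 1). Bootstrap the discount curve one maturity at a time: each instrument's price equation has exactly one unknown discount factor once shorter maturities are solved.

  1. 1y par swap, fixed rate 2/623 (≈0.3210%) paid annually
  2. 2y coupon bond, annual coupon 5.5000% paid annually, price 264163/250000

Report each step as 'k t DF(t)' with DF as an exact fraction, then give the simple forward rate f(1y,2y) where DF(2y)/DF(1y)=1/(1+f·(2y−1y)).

step 1 [1y] swap r/1=2/623: DF=(1 − 2/623·(0))/(1+2/623) = 623/625 ≈ 0.996800
step 2 [2y] bond c/1=11/200: DF=(264163/250000 − 11/200·(0.996800))/(1+11/200) = 1187/1250 ≈ 0.949600

1 1 623/625
2 2 1187/1250
f(1y,2y) = ((623/625)/(1187/1250) − 1)/(1) = 59/1187 ≈ 4.9705%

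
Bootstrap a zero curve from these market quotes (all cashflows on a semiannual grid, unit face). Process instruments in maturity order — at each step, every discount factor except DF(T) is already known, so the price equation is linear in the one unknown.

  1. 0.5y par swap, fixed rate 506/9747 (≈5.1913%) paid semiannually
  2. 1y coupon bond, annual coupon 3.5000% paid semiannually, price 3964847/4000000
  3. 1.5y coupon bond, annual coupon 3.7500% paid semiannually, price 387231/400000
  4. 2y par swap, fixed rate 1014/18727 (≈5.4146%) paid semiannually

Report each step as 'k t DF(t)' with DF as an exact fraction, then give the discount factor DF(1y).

1 1/2 9747/10000
2 1 4787/5000
3 3/2 9147/10000
4 2 4493/5000
DF(1y) = 4787/5000 ≈ 0.957400

step 1 [0.5y] swap r/2=253/9747: DF=(1 − 253/9747·(0))/(1+253/9747) = 9747/10000 ≈ 0.974700
step 2 [1y] bond c/2=7/400: DF=(3964847/4000000 − 7/400·(0.974700))/(1+7/400) = 4787/5000 ≈ 0.957400
step 3 [1.5y] bond c/2=3/160: DF=(387231/400000 − 3/160·(0.974700+0.957400))/(1+3/160) = 9147/10000 ≈ 0.914700
step 4 [2y] swap r/2=507/18727: DF=(1 − 507/18727·(0.974700+0.957400+0.914700))/(1+507/18727) = 4493/5000 ≈ 0.898600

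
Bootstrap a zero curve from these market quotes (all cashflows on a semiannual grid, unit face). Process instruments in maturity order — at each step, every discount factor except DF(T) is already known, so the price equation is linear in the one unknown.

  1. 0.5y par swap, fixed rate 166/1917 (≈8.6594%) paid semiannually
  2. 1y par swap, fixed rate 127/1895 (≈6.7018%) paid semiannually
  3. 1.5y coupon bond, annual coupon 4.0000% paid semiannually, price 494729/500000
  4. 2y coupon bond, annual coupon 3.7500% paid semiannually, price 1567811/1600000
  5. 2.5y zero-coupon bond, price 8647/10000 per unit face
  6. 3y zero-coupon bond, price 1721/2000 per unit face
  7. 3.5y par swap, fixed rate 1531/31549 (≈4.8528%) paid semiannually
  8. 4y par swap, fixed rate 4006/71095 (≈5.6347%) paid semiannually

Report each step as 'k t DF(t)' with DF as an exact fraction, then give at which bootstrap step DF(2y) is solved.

step 1 [0.5y] swap r/2=83/1917: DF=(1 − 83/1917·(0))/(1+83/1917) = 1917/2000 ≈ 0.958500
step 2 [1y] swap r/2=127/3790: DF=(1 − 127/3790·(0.958500))/(1+127/3790) = 1873/2000 ≈ 0.936500
step 3 [1.5y] bond c/2=1/50: DF=(494729/500000 − 1/50·(0.958500+0.936500))/(1+1/50) = 9329/10000 ≈ 0.932900
step 4 [2y] bond c/2=3/160: DF=(1567811/1600000 − 3/160·(0.958500+0.936500+0.932900))/(1+3/160) = 4549/5000 ≈ 0.909800
step 5 [2.5y] zero: DF = P = 8647/10000 ≈ 0.864700
step 6 [3y] zero: DF = P = 1721/2000 ≈ 0.860500
step 7 [3.5y] swap r/2=1531/63098: DF=(1 − 1531/63098·(0.958500+0.936500+0.932900+0.909800+0.864700+0.860500))/(1+1531/63098) = 8469/10000 ≈ 0.846900
step 8 [4y] swap r/2=2003/71095: DF=(1 − 2003/71095·(0.958500+0.936500+0.932900+0.909800+0.864700+0.860500+0.846900))/(1+2003/71095) = 7997/10000 ≈ 0.799700

1 1/2 1917/2000
2 1 1873/2000
3 3/2 9329/10000
4 2 4549/5000
5 5/2 8647/10000
6 3 1721/2000
7 7/2 8469/10000
8 4 7997/10000
DF(2y) is solved at step 4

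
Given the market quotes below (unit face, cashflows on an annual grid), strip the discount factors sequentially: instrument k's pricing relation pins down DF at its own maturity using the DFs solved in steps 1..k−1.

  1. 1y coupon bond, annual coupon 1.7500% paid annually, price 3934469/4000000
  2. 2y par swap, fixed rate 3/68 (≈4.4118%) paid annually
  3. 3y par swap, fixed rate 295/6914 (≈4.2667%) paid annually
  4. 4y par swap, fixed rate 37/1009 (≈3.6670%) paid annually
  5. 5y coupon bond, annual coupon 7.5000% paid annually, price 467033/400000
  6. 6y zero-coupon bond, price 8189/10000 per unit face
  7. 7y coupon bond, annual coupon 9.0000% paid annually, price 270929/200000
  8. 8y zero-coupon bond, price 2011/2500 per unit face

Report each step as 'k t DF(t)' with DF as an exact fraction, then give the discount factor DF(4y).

step 1 [1y] bond c/1=7/400: DF=(3934469/4000000 − 7/400·(0))/(1+7/400) = 9667/10000 ≈ 0.966700
step 2 [2y] swap r/1=3/68: DF=(1 − 3/68·(0.966700))/(1+3/68) = 9169/10000 ≈ 0.916900
step 3 [3y] swap r/1=295/6914: DF=(1 − 295/6914·(0.966700+0.916900))/(1+295/6914) = 441/500 ≈ 0.882000
step 4 [4y] swap r/1=37/1009: DF=(1 − 37/1009·(0.966700+0.916900+0.882000))/(1+37/1009) = 2167/2500 ≈ 0.866800
step 5 [5y] bond c/1=3/40: DF=(467033/400000 − 3/40·(0.966700+0.916900+0.882000+0.866800))/(1+3/40) = 8327/10000 ≈ 0.832700
step 6 [6y] zero: DF = P = 8189/10000 ≈ 0.818900
step 7 [7y] bond c/1=9/100: DF=(270929/200000 − 9/100·(0.966700+0.916900+0.882000+0.866800+0.832700+0.818900))/(1+9/100) = 1613/2000 ≈ 0.806500
step 8 [8y] zero: DF = P = 2011/2500 ≈ 0.804400

1 1 9667/10000
2 2 9169/10000
3 3 441/500
4 4 2167/2500
5 5 8327/10000
6 6 8189/10000
7 7 1613/2000
8 8 2011/2500
DF(4y) = 2167/2500 ≈ 0.866800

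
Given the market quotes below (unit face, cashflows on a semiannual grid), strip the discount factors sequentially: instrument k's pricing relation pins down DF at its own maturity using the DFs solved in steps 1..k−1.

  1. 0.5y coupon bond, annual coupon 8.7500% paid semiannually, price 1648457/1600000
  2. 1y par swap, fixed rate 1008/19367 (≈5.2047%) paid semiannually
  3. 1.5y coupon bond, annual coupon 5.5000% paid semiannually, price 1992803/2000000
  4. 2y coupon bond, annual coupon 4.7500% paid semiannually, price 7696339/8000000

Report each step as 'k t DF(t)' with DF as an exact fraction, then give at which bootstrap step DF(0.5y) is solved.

step 1 [0.5y] bond c/2=7/160: DF=(1648457/1600000 − 7/160·(0))/(1+7/160) = 9871/10000 ≈ 0.987100
step 2 [1y] swap r/2=504/19367: DF=(1 − 504/19367·(0.987100))/(1+504/19367) = 1187/1250 ≈ 0.949600
step 3 [1.5y] bond c/2=11/400: DF=(1992803/2000000 − 11/400·(0.987100+0.949600))/(1+11/400) = 9179/10000 ≈ 0.917900
step 4 [2y] bond c/2=19/800: DF=(7696339/8000000 − 19/800·(0.987100+0.949600+0.917900))/(1+19/800) = 1747/2000 ≈ 0.873500

1 1/2 9871/10000
2 1 1187/1250
3 3/2 9179/10000
4 2 1747/2000
DF(0.5y) is solved at step 1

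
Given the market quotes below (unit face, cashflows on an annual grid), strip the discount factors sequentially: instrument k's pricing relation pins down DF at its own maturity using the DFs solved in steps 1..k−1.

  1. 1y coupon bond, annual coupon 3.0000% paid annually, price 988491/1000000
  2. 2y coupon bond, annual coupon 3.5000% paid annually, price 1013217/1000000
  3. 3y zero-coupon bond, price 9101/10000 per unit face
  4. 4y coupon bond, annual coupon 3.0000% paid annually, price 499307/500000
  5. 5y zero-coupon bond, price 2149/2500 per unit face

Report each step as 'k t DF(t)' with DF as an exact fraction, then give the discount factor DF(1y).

1 1 9597/10000
2 2 1893/2000
3 3 9101/10000
4 4 71/80
5 5 2149/2500
DF(1y) = 9597/10000 ≈ 0.959700

step 1 [1y] bond c/1=3/100: DF=(988491/1000000 − 3/100·(0))/(1+3/100) = 9597/10000 ≈ 0.959700
step 2 [2y] bond c/1=7/200: DF=(1013217/1000000 − 7/200·(0.959700))/(1+7/200) = 1893/2000 ≈ 0.946500
step 3 [3y] zero: DF = P = 9101/10000 ≈ 0.910100
step 4 [4y] bond c/1=3/100: DF=(499307/500000 − 3/100·(0.959700+0.946500+0.910100))/(1+3/100) = 71/80 ≈ 0.887500
step 5 [5y] zero: DF = P = 2149/2500 ≈ 0.859600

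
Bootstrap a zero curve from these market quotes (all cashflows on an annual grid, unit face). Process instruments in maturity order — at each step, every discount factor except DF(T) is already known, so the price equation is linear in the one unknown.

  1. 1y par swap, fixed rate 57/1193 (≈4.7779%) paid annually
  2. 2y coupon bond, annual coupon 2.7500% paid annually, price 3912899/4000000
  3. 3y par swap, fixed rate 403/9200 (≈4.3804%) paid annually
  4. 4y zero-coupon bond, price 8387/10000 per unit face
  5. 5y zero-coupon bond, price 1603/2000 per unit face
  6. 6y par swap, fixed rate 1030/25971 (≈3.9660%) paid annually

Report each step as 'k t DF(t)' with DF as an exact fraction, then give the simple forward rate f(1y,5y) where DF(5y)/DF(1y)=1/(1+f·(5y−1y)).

1 1 1193/1250
2 2 1853/2000
3 3 8791/10000
4 4 8387/10000
5 5 1603/2000
6 6 397/500
f(1y,5y) = ((1193/1250)/(1603/2000) − 1)/(4) = 1529/32060 ≈ 4.7692%

step 1 [1y] swap r/1=57/1193: DF=(1 − 57/1193·(0))/(1+57/1193) = 1193/1250 ≈ 0.954400
step 2 [2y] bond c/1=11/400: DF=(3912899/4000000 − 11/400·(0.954400))/(1+11/400) = 1853/2000 ≈ 0.926500
step 3 [3y] swap r/1=403/9200: DF=(1 − 403/9200·(0.954400+0.926500))/(1+403/9200) = 8791/10000 ≈ 0.879100
step 4 [4y] zero: DF = P = 8387/10000 ≈ 0.838700
step 5 [5y] zero: DF = P = 1603/2000 ≈ 0.801500
step 6 [6y] swap r/1=1030/25971: DF=(1 − 1030/25971·(0.954400+0.926500+0.879100+0.838700+0.801500))/(1+1030/25971) = 397/500 ≈ 0.794000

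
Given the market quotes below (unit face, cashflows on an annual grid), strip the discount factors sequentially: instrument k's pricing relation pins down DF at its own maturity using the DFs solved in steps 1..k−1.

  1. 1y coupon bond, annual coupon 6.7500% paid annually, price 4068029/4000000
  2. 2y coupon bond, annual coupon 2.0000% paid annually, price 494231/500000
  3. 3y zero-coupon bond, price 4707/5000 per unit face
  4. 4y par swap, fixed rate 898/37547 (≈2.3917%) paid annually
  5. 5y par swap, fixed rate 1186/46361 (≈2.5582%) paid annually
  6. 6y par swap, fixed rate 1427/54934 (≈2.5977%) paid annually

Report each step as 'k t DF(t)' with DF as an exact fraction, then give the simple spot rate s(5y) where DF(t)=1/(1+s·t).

1 1 9527/10000
2 2 594/625
3 3 4707/5000
4 4 4551/5000
5 5 4407/5000
6 6 8573/10000
s(5y) = (1/(4407/5000) − 1)/(5) = 593/22035 ≈ 2.6912%

step 1 [1y] bond c/1=27/400: DF=(4068029/4000000 − 27/400·(0))/(1+27/400) = 9527/10000 ≈ 0.952700
step 2 [2y] bond c/1=1/50: DF=(494231/500000 − 1/50·(0.952700))/(1+1/50) = 594/625 ≈ 0.950400
step 3 [3y] zero: DF = P = 4707/5000 ≈ 0.941400
step 4 [4y] swap r/1=898/37547: DF=(1 − 898/37547·(0.952700+0.950400+0.941400))/(1+898/37547) = 4551/5000 ≈ 0.910200
step 5 [5y] swap r/1=1186/46361: DF=(1 − 1186/46361·(0.952700+0.950400+0.941400+0.910200))/(1+1186/46361) = 4407/5000 ≈ 0.881400
step 6 [6y] swap r/1=1427/54934: DF=(1 − 1427/54934·(0.952700+0.950400+0.941400+0.910200+0.881400))/(1+1427/54934) = 8573/10000 ≈ 0.857300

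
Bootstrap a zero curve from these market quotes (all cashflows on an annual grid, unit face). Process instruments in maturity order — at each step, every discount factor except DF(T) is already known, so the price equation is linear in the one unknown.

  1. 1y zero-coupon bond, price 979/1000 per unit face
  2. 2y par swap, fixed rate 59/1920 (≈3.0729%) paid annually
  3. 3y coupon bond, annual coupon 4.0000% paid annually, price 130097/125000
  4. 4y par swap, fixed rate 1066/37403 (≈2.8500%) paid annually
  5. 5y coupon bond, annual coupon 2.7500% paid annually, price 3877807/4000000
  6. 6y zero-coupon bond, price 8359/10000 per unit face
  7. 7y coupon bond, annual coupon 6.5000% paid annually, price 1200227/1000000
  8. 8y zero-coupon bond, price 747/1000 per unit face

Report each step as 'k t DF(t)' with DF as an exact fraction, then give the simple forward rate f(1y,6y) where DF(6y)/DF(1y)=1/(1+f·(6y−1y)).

1 1 979/1000
2 2 941/1000
3 3 9269/10000
4 4 4467/5000
5 5 4217/5000
6 6 8359/10000
7 7 3981/5000
8 8 747/1000
f(1y,6y) = ((979/1000)/(8359/10000) − 1)/(5) = 1431/41795 ≈ 3.4239%

step 1 [1y] zero: DF = P = 979/1000 ≈ 0.979000
step 2 [2y] swap r/1=59/1920: DF=(1 − 59/1920·(0.979000))/(1+59/1920) = 941/1000 ≈ 0.941000
step 3 [3y] bond c/1=1/25: DF=(130097/125000 − 1/25·(0.979000+0.941000))/(1+1/25) = 9269/10000 ≈ 0.926900
step 4 [4y] swap r/1=1066/37403: DF=(1 − 1066/37403·(0.979000+0.941000+0.926900))/(1+1066/37403) = 4467/5000 ≈ 0.893400
step 5 [5y] bond c/1=11/400: DF=(3877807/4000000 − 11/400·(0.979000+0.941000+0.926900+0.893400))/(1+11/400) = 4217/5000 ≈ 0.843400
step 6 [6y] zero: DF = P = 8359/10000 ≈ 0.835900
step 7 [7y] bond c/1=13/200: DF=(1200227/1000000 − 13/200·(0.979000+0.941000+0.926900+0.893400+0.843400+0.835900))/(1+13/200) = 3981/5000 ≈ 0.796200
step 8 [8y] zero: DF = P = 747/1000 ≈ 0.747000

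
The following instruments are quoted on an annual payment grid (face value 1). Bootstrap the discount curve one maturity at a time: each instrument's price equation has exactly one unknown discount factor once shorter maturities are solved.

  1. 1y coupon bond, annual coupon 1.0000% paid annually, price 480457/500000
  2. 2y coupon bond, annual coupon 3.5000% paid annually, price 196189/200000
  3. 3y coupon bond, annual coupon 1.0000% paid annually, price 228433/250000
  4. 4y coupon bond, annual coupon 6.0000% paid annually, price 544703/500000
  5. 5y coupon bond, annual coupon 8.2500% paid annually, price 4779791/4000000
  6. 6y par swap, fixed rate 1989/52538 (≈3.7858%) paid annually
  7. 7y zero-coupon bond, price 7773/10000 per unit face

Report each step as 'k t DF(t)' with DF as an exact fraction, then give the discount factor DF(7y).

step 1 [1y] bond c/1=1/100: DF=(480457/500000 − 1/100·(0))/(1+1/100) = 4757/5000 ≈ 0.951400
step 2 [2y] bond c/1=7/200: DF=(196189/200000 − 7/200·(0.951400))/(1+7/200) = 2289/2500 ≈ 0.915600
step 3 [3y] bond c/1=1/100: DF=(228433/250000 − 1/100·(0.951400+0.915600))/(1+1/100) = 4431/5000 ≈ 0.886200
step 4 [4y] bond c/1=3/50: DF=(544703/500000 − 3/50·(0.951400+0.915600+0.886200))/(1+3/50) = 8719/10000 ≈ 0.871900
step 5 [5y] bond c/1=33/400: DF=(4779791/4000000 − 33/400·(0.951400+0.915600+0.886200+0.871900))/(1+33/400) = 2069/2500 ≈ 0.827600
step 6 [6y] swap r/1=1989/52538: DF=(1 − 1989/52538·(0.951400+0.915600+0.886200+0.871900+0.827600))/(1+1989/52538) = 8011/10000 ≈ 0.801100
step 7 [7y] zero: DF = P = 7773/10000 ≈ 0.777300

1 1 4757/5000
2 2 2289/2500
3 3 4431/5000
4 4 8719/10000
5 5 2069/2500
6 6 8011/10000
7 7 7773/10000
DF(7y) = 7773/10000 ≈ 0.777300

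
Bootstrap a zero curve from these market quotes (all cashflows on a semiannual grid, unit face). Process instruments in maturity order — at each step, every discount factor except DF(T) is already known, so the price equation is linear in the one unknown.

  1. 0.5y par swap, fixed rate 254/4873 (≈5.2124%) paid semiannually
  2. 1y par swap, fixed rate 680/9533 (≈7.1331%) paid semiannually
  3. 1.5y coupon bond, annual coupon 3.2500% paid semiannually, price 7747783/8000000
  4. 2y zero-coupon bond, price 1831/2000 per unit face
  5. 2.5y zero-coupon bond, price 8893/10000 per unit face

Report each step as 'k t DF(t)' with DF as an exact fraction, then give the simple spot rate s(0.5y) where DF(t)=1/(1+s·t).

1 1/2 4873/5000
2 1 233/250
3 3/2 369/400
4 2 1831/2000
5 5/2 8893/10000
s(0.5y) = (1/(4873/5000) − 1)/(1/2) = 254/4873 ≈ 5.2124%

step 1 [0.5y] swap r/2=127/4873: DF=(1 − 127/4873·(0))/(1+127/4873) = 4873/5000 ≈ 0.974600
step 2 [1y] swap r/2=340/9533: DF=(1 − 340/9533·(0.974600))/(1+340/9533) = 233/250 ≈ 0.932000
step 3 [1.5y] bond c/2=13/800: DF=(7747783/8000000 − 13/800·(0.974600+0.932000))/(1+13/800) = 369/400 ≈ 0.922500
step 4 [2y] zero: DF = P = 1831/2000 ≈ 0.915500
step 5 [2.5y] zero: DF = P = 8893/10000 ≈ 0.889300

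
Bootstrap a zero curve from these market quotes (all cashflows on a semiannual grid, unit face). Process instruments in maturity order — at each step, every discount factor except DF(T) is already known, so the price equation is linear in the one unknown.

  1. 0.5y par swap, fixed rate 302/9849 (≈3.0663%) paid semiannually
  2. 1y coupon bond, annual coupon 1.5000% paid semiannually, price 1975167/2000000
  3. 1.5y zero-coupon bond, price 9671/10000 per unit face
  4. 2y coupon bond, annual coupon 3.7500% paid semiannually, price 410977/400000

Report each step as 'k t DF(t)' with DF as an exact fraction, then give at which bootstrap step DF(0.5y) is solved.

1 1/2 9849/10000
2 1 9729/10000
3 3/2 9671/10000
4 2 9547/10000
DF(0.5y) is solved at step 1

step 1 [0.5y] swap r/2=151/9849: DF=(1 − 151/9849·(0))/(1+151/9849) = 9849/10000 ≈ 0.984900
step 2 [1y] bond c/2=3/400: DF=(1975167/2000000 − 3/400·(0.984900))/(1+3/400) = 9729/10000 ≈ 0.972900
step 3 [1.5y] zero: DF = P = 9671/10000 ≈ 0.967100
step 4 [2y] bond c/2=3/160: DF=(410977/400000 − 3/160·(0.984900+0.972900+0.967100))/(1+3/160) = 9547/10000 ≈ 0.954700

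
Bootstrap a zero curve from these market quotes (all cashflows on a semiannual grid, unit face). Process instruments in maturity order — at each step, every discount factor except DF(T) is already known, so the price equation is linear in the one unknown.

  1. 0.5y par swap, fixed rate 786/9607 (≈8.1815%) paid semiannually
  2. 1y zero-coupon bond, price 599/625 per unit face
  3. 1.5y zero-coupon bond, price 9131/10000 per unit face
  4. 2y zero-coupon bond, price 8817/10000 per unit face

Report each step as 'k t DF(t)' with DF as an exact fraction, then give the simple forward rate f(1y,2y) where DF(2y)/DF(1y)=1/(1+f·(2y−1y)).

1 1/2 9607/10000
2 1 599/625
3 3/2 9131/10000
4 2 8817/10000
f(1y,2y) = ((599/625)/(8817/10000) − 1)/(1) = 767/8817 ≈ 8.6991%

step 1 [0.5y] swap r/2=393/9607: DF=(1 − 393/9607·(0))/(1+393/9607) = 9607/10000 ≈ 0.960700
step 2 [1y] zero: DF = P = 599/625 ≈ 0.958400
step 3 [1.5y] zero: DF = P = 9131/10000 ≈ 0.913100
step 4 [2y] zero: DF = P = 8817/10000 ≈ 0.881700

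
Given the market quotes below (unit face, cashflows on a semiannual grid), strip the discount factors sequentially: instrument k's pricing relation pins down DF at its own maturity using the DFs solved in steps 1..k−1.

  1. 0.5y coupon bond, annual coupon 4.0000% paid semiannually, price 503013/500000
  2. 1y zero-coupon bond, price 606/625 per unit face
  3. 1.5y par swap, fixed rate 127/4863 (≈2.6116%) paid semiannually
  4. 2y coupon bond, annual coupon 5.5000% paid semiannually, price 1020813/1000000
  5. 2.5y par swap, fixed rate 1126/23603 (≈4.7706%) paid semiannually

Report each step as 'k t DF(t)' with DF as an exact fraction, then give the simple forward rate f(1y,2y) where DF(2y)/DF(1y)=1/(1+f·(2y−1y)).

step 1 [0.5y] bond c/2=1/50: DF=(503013/500000 − 1/50·(0))/(1+1/50) = 9863/10000 ≈ 0.986300
step 2 [1y] zero: DF = P = 606/625 ≈ 0.969600
step 3 [1.5y] swap r/2=127/9726: DF=(1 − 127/9726·(0.986300+0.969600))/(1+127/9726) = 9619/10000 ≈ 0.961900
step 4 [2y] bond c/2=11/400: DF=(1020813/1000000 − 11/400·(0.986300+0.969600+0.961900))/(1+11/400) = 4577/5000 ≈ 0.915400
step 5 [2.5y] swap r/2=563/23603: DF=(1 − 563/23603·(0.986300+0.969600+0.961900+0.915400))/(1+563/23603) = 4437/5000 ≈ 0.887400

1 1/2 9863/10000
2 1 606/625
3 3/2 9619/10000
4 2 4577/5000
5 5/2 4437/5000
f(1y,2y) = ((606/625)/(4577/5000) − 1)/(1) = 271/4577 ≈ 5.9209%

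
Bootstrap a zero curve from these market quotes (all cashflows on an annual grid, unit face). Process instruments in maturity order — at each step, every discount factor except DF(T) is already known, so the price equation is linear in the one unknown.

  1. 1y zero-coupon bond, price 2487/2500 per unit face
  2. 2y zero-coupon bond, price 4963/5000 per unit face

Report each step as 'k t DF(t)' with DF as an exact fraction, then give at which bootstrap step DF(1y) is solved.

1 1 2487/2500
2 2 4963/5000
DF(1y) is solved at step 1

step 1 [1y] zero: DF = P = 2487/2500 ≈ 0.994800
step 2 [2y] zero: DF = P = 4963/5000 ≈ 0.992600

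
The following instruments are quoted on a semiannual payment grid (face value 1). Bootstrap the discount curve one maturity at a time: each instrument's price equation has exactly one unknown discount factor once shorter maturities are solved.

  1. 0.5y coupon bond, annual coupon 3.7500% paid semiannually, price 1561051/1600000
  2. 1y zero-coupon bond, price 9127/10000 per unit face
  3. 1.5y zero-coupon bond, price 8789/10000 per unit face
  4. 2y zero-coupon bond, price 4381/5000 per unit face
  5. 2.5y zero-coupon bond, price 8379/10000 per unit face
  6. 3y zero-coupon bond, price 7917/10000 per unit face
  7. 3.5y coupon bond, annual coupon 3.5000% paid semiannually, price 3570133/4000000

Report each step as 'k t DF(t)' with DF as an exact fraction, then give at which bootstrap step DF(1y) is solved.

1 1/2 9577/10000
2 1 9127/10000
3 3/2 8789/10000
4 2 4381/5000
5 5/2 8379/10000
6 3 7917/10000
7 7/2 1967/2500
DF(1y) is solved at step 2

step 1 [0.5y] bond c/2=3/160: DF=(1561051/1600000 − 3/160·(0))/(1+3/160) = 9577/10000 ≈ 0.957700
step 2 [1y] zero: DF = P = 9127/10000 ≈ 0.912700
step 3 [1.5y] zero: DF = P = 8789/10000 ≈ 0.878900
step 4 [2y] zero: DF = P = 4381/5000 ≈ 0.876200
step 5 [2.5y] zero: DF = P = 8379/10000 ≈ 0.837900
step 6 [3y] zero: DF = P = 7917/10000 ≈ 0.791700
step 7 [3.5y] bond c/2=7/400: DF=(3570133/4000000 − 7/400·(0.957700+0.912700+0.878900+0.876200+0.837900+0.791700))/(1+7/400) = 1967/2500 ≈ 0.786800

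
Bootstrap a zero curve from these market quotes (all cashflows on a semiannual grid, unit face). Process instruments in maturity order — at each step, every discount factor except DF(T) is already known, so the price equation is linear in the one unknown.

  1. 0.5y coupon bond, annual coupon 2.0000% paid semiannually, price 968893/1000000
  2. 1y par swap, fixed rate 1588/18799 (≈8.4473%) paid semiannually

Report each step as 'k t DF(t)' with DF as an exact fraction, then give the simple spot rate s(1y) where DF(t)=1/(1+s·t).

step 1 [0.5y] bond c/2=1/100: DF=(968893/1000000 − 1/100·(0))/(1+1/100) = 9593/10000 ≈ 0.959300
step 2 [1y] swap r/2=794/18799: DF=(1 − 794/18799·(0.959300))/(1+794/18799) = 4603/5000 ≈ 0.920600

1 1/2 9593/10000
2 1 4603/5000
s(1y) = (1/(4603/5000) − 1)/(1) = 397/4603 ≈ 8.6248%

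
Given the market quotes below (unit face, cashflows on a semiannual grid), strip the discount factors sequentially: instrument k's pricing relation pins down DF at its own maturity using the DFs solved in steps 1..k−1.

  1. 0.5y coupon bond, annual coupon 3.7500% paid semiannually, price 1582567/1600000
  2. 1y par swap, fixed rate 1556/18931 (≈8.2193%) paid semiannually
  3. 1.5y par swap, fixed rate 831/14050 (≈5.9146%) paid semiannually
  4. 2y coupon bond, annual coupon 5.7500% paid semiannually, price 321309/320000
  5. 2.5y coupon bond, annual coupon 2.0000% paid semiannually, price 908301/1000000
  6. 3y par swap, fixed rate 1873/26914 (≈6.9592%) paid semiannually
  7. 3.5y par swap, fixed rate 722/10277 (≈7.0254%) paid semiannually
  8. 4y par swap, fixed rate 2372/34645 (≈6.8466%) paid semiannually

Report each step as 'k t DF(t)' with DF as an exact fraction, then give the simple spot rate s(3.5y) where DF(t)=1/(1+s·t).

step 1 [0.5y] bond c/2=3/160: DF=(1582567/1600000 − 3/160·(0))/(1+3/160) = 9709/10000 ≈ 0.970900
step 2 [1y] swap r/2=778/18931: DF=(1 − 778/18931·(0.970900))/(1+778/18931) = 4611/5000 ≈ 0.922200
step 3 [1.5y] swap r/2=831/28100: DF=(1 − 831/28100·(0.970900+0.922200))/(1+831/28100) = 9169/10000 ≈ 0.916900
step 4 [2y] bond c/2=23/800: DF=(321309/320000 − 23/800·(0.970900+0.922200+0.916900))/(1+23/800) = 359/400 ≈ 0.897500
step 5 [2.5y] bond c/2=1/100: DF=(908301/1000000 − 1/100·(0.970900+0.922200+0.916900+0.897500))/(1+1/100) = 4313/5000 ≈ 0.862600
step 6 [3y] swap r/2=1873/53828: DF=(1 − 1873/53828·(0.970900+0.922200+0.916900+0.897500+0.862600))/(1+1873/53828) = 8127/10000 ≈ 0.812700
step 7 [3.5y] swap r/2=361/10277: DF=(1 − 361/10277·(0.970900+0.922200+0.916900+0.897500+0.862600+0.812700))/(1+361/10277) = 3917/5000 ≈ 0.783400
step 8 [4y] swap r/2=1186/34645: DF=(1 − 1186/34645·(0.970900+0.922200+0.916900+0.897500+0.862600+0.812700+0.783400))/(1+1186/34645) = 1907/2500 ≈ 0.762800

1 1/2 9709/10000
2 1 4611/5000
3 3/2 9169/10000
4 2 359/400
5 5/2 4313/5000
6 3 8127/10000
7 7/2 3917/5000
8 4 1907/2500
s(3.5y) = (1/(3917/5000) − 1)/(7/2) = 2166/27419 ≈ 7.8996%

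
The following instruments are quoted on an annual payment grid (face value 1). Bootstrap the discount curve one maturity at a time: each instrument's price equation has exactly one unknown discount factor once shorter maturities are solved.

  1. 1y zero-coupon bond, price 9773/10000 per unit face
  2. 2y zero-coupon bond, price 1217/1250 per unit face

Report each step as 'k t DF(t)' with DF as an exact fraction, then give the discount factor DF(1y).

1 1 9773/10000
2 2 1217/1250
DF(1y) = 9773/10000 ≈ 0.977300

step 1 [1y] zero: DF = P = 9773/10000 ≈ 0.977300
step 2 [2y] zero: DF = P = 1217/1250 ≈ 0.973600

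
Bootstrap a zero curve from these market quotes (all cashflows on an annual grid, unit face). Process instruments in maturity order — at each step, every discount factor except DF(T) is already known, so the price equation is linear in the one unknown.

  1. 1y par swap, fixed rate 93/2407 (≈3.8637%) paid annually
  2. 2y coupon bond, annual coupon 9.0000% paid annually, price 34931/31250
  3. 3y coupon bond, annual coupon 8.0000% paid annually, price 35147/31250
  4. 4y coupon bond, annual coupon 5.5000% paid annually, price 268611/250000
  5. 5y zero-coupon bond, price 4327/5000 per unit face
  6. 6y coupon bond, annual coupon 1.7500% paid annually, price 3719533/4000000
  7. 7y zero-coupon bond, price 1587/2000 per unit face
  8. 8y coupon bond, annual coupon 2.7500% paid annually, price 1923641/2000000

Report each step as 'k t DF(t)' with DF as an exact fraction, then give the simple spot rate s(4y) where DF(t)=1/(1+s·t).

step 1 [1y] swap r/1=93/2407: DF=(1 − 93/2407·(0))/(1+93/2407) = 2407/2500 ≈ 0.962800
step 2 [2y] bond c/1=9/100: DF=(34931/31250 − 9/100·(0.962800))/(1+9/100) = 473/500 ≈ 0.946000
step 3 [3y] bond c/1=2/25: DF=(35147/31250 − 2/25·(0.962800+0.946000))/(1+2/25) = 9/10 ≈ 0.900000
step 4 [4y] bond c/1=11/200: DF=(268611/250000 − 11/200·(0.962800+0.946000+0.900000))/(1+11/200) = 109/125 ≈ 0.872000
step 5 [5y] zero: DF = P = 4327/5000 ≈ 0.865400
step 6 [6y] bond c/1=7/400: DF=(3719533/4000000 − 7/400·(0.962800+0.946000+0.900000+0.872000+0.865400))/(1+7/400) = 8357/10000 ≈ 0.835700
step 7 [7y] zero: DF = P = 1587/2000 ≈ 0.793500
step 8 [8y] bond c/1=11/400: DF=(1923641/2000000 − 11/400·(0.962800+0.946000+0.900000+0.872000+0.865400+0.835700+0.793500))/(1+11/400) = 1927/2500 ≈ 0.770800

1 1 2407/2500
2 2 473/500
3 3 9/10
4 4 109/125
5 5 4327/5000
6 6 8357/10000
7 7 1587/2000
8 8 1927/2500
s(4y) = (1/(109/125) − 1)/(4) = 4/109 ≈ 3.6697%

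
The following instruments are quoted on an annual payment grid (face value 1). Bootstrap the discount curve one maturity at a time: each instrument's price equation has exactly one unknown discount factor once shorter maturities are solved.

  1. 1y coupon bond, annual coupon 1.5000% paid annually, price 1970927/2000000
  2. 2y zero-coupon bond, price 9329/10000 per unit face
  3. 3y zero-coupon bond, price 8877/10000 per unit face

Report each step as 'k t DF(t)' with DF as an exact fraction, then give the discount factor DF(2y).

step 1 [1y] bond c/1=3/200: DF=(1970927/2000000 − 3/200·(0))/(1+3/200) = 9709/10000 ≈ 0.970900
step 2 [2y] zero: DF = P = 9329/10000 ≈ 0.932900
step 3 [3y] zero: DF = P = 8877/10000 ≈ 0.887700

1 1 9709/10000
2 2 9329/10000
3 3 8877/10000
DF(2y) = 9329/10000 ≈ 0.932900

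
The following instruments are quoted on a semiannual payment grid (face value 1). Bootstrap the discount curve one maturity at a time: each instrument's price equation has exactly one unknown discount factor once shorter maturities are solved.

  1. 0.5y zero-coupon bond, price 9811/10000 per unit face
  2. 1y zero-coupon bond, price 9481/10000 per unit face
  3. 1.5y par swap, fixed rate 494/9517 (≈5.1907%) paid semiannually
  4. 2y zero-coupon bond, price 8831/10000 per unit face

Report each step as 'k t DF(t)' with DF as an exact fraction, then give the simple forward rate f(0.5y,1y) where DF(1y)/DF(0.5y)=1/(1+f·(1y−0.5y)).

1 1/2 9811/10000
2 1 9481/10000
3 3/2 9259/10000
4 2 8831/10000
f(0.5y,1y) = ((9811/10000)/(9481/10000) − 1)/(1/2) = 660/9481 ≈ 6.9613%

step 1 [0.5y] zero: DF = P = 9811/10000 ≈ 0.981100
step 2 [1y] zero: DF = P = 9481/10000 ≈ 0.948100
step 3 [1.5y] swap r/2=247/9517: DF=(1 − 247/9517·(0.981100+0.948100))/(1+247/9517) = 9259/10000 ≈ 0.925900
step 4 [2y] zero: DF = P = 8831/10000 ≈ 0.883100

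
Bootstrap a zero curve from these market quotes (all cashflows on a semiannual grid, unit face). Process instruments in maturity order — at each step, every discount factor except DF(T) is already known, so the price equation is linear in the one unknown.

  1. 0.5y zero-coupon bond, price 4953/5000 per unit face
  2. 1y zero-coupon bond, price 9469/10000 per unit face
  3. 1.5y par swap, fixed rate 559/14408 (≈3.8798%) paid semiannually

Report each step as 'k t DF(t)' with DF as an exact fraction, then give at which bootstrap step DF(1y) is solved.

step 1 [0.5y] zero: DF = P = 4953/5000 ≈ 0.990600
step 2 [1y] zero: DF = P = 9469/10000 ≈ 0.946900
step 3 [1.5y] swap r/2=559/28816: DF=(1 − 559/28816·(0.990600+0.946900))/(1+559/28816) = 9441/10000 ≈ 0.944100

1 1/2 4953/5000
2 1 9469/10000
3 3/2 9441/10000
DF(1y) is solved at step 2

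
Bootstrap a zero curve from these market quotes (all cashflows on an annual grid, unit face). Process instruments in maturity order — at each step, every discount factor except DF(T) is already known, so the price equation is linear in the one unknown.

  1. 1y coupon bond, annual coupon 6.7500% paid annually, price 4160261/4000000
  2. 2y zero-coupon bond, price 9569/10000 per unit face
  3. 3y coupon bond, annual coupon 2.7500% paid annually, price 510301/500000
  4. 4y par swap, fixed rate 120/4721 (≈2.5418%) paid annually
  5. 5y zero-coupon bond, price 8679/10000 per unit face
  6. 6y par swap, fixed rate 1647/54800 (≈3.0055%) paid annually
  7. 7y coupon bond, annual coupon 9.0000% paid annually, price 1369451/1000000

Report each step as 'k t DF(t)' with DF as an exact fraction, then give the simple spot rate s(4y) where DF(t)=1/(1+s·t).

step 1 [1y] bond c/1=27/400: DF=(4160261/4000000 − 27/400·(0))/(1+27/400) = 9743/10000 ≈ 0.974300
step 2 [2y] zero: DF = P = 9569/10000 ≈ 0.956900
step 3 [3y] bond c/1=11/400: DF=(510301/500000 − 11/400·(0.974300+0.956900))/(1+11/400) = 1177/1250 ≈ 0.941600
step 4 [4y] swap r/1=120/4721: DF=(1 − 120/4721·(0.974300+0.956900+0.941600))/(1+120/4721) = 113/125 ≈ 0.904000
step 5 [5y] zero: DF = P = 8679/10000 ≈ 0.867900
step 6 [6y] swap r/1=1647/54800: DF=(1 − 1647/54800·(0.974300+0.956900+0.941600+0.904000+0.867900))/(1+1647/54800) = 8353/10000 ≈ 0.835300
step 7 [7y] bond c/1=9/100: DF=(1369451/1000000 − 9/100·(0.974300+0.956900+0.941600+0.904000+0.867900+0.835300))/(1+9/100) = 8039/10000 ≈ 0.803900

1 1 9743/10000
2 2 9569/10000
3 3 1177/1250
4 4 113/125
5 5 8679/10000
6 6 8353/10000
7 7 8039/10000
s(4y) = (1/(113/125) − 1)/(4) = 3/113 ≈ 2.6549%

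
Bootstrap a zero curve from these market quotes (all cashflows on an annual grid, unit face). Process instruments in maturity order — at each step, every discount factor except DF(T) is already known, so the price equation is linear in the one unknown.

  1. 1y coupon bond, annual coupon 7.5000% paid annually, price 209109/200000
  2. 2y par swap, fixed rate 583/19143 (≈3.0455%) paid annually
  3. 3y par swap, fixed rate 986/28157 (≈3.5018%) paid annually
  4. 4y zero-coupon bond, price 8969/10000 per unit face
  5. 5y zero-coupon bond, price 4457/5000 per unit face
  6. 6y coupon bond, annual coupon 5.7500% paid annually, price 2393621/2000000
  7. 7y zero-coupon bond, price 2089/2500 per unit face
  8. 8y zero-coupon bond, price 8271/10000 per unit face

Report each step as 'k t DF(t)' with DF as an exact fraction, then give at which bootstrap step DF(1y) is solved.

step 1 [1y] bond c/1=3/40: DF=(209109/200000 − 3/40·(0))/(1+3/40) = 4863/5000 ≈ 0.972600
step 2 [2y] swap r/1=583/19143: DF=(1 − 583/19143·(0.972600))/(1+583/19143) = 9417/10000 ≈ 0.941700
step 3 [3y] swap r/1=986/28157: DF=(1 − 986/28157·(0.972600+0.941700))/(1+986/28157) = 4507/5000 ≈ 0.901400
step 4 [4y] zero: DF = P = 8969/10000 ≈ 0.896900
step 5 [5y] zero: DF = P = 4457/5000 ≈ 0.891400
step 6 [6y] bond c/1=23/400: DF=(2393621/2000000 − 23/400·(0.972600+0.941700+0.901400+0.896900+0.891400))/(1+23/400) = 4407/5000 ≈ 0.881400
step 7 [7y] zero: DF = P = 2089/2500 ≈ 0.835600
step 8 [8y] zero: DF = P = 8271/10000 ≈ 0.827100

1 1 4863/5000
2 2 9417/10000
3 3 4507/5000
4 4 8969/10000
5 5 4457/5000
6 6 4407/5000
7 7 2089/2500
8 8 8271/10000
DF(1y) is solved at step 1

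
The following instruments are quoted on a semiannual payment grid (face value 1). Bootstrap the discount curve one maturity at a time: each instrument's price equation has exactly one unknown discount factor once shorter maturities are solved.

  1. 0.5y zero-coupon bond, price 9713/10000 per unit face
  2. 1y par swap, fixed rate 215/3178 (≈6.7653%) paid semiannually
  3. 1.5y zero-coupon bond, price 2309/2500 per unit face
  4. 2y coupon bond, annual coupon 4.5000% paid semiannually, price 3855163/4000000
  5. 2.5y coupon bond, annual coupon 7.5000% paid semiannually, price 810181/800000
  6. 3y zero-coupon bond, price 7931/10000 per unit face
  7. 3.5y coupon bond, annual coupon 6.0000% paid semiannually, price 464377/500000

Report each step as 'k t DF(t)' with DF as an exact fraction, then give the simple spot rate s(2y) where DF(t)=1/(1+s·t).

step 1 [0.5y] zero: DF = P = 9713/10000 ≈ 0.971300
step 2 [1y] swap r/2=215/6356: DF=(1 − 215/6356·(0.971300))/(1+215/6356) = 1871/2000 ≈ 0.935500
step 3 [1.5y] zero: DF = P = 2309/2500 ≈ 0.923600
step 4 [2y] bond c/2=9/400: DF=(3855163/4000000 − 9/400·(0.971300+0.935500+0.923600))/(1+9/400) = 8803/10000 ≈ 0.880300
step 5 [2.5y] bond c/2=3/80: DF=(810181/800000 − 3/80·(0.971300+0.935500+0.923600+0.880300))/(1+3/80) = 421/500 ≈ 0.842000
step 6 [3y] zero: DF = P = 7931/10000 ≈ 0.793100
step 7 [3.5y] bond c/2=3/100: DF=(464377/500000 − 3/100·(0.971300+0.935500+0.923600+0.880300+0.842000+0.793100))/(1+3/100) = 373/500 ≈ 0.746000

1 1/2 9713/10000
2 1 1871/2000
3 3/2 2309/2500
4 2 8803/10000
5 5/2 421/500
6 3 7931/10000
7 7/2 373/500
s(2y) = (1/(8803/10000) − 1)/(2) = 1197/17606 ≈ 6.7988%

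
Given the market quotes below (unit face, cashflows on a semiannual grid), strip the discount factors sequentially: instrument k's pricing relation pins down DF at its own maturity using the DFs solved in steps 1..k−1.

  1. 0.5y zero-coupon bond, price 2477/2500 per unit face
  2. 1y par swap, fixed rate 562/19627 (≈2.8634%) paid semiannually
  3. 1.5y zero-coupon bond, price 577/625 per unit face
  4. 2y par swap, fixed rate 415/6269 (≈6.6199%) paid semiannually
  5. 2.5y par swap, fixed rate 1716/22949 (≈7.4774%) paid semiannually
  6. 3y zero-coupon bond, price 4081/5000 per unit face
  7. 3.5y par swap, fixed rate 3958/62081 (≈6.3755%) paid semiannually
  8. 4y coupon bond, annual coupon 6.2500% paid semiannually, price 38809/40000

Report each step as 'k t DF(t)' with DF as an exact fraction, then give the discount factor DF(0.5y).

1 1/2 2477/2500
2 1 9719/10000
3 3/2 577/625
4 2 1751/2000
5 5/2 2071/2500
6 3 4081/5000
7 7/2 8021/10000
8 4 7527/10000
DF(0.5y) = 2477/2500 ≈ 0.990800

step 1 [0.5y] zero: DF = P = 2477/2500 ≈ 0.990800
step 2 [1y] swap r/2=281/19627: DF=(1 − 281/19627·(0.990800))/(1+281/19627) = 9719/10000 ≈ 0.971900
step 3 [1.5y] zero: DF = P = 577/625 ≈ 0.923200
step 4 [2y] swap r/2=415/12538: DF=(1 − 415/12538·(0.990800+0.971900+0.923200))/(1+415/12538) = 1751/2000 ≈ 0.875500
step 5 [2.5y] swap r/2=858/22949: DF=(1 − 858/22949·(0.990800+0.971900+0.923200+0.875500))/(1+858/22949) = 2071/2500 ≈ 0.828400
step 6 [3y] zero: DF = P = 4081/5000 ≈ 0.816200
step 7 [3.5y] swap r/2=1979/62081: DF=(1 − 1979/62081·(0.990800+0.971900+0.923200+0.875500+0.828400+0.816200))/(1+1979/62081) = 8021/10000 ≈ 0.802100
step 8 [4y] bond c/2=1/32: DF=(38809/40000 − 1/32·(0.990800+0.971900+0.923200+0.875500+0.828400+0.816200+0.802100))/(1+1/32) = 7527/10000 ≈ 0.752700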